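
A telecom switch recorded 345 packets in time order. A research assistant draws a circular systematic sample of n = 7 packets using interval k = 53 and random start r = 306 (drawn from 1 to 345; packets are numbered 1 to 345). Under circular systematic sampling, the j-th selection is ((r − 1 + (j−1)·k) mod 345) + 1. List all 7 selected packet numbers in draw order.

306, 14, 67, 120, 173, 226, 279

Selection 1: 306
Selection 2: 306 + 53 = 359 → 359 − 345 = 14
Selection 3: 14 + 53 = 67
Selection 4: 67 + 53 = 120
Selection 5: 120 + 53 = 173
Selection 6: 173 + 53 = 226
Selection 7: 226 + 53 = 279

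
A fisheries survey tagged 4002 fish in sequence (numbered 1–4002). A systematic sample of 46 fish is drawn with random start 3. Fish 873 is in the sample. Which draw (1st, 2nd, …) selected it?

11

k = 4002/46 = 87
position = (873 − 3)/87 + 1 = 870/87 + 1 = 10 + 1 = 11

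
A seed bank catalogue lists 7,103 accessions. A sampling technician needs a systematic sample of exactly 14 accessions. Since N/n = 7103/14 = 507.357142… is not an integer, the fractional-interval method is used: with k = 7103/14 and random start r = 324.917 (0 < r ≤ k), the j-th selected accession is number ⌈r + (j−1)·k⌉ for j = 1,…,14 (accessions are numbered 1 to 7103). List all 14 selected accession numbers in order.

j=1: r + 0k = 324.917 → ⌈·⌉ = 325
j=2: r + 1k = 832.274142… → ⌈·⌉ = 833
j=3: r + 2k = 1339.631285… → ⌈·⌉ = 1340
j=4: r + 3k = 1846.988428… → ⌈·⌉ = 1847
j=5: r + 4k = 2354.345571… → ⌈·⌉ = 2355
j=6: r + 5k = 2861.702714… → ⌈·⌉ = 2862
j=7: r + 6k = 3369.059857… → ⌈·⌉ = 3370
j=8: r + 7k = 3876.417 → ⌈·⌉ = 3877
j=9: r + 8k = 4383.774142… → ⌈·⌉ = 4384
j=10: r + 9k = 4891.131285… → ⌈·⌉ = 4892
j=11: r + 10k = 5398.488428… → ⌈·⌉ = 5399
j=12: r + 11k = 5905.845571… → ⌈·⌉ = 5906
j=13: r + 12k = 6413.202714… → ⌈·⌉ = 6414
j=14: r + 13k = 6920.559857… → ⌈·⌉ = 6921

325, 833, 1340, 1847, 2355, 2862, 3370, 3877, 4384, 4892, 5399, 5906, 6414, 6921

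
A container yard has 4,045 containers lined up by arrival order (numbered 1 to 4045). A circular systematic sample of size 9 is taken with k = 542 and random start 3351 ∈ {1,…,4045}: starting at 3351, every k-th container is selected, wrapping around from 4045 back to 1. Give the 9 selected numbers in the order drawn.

Selection 1: 3351
Selection 2: 3351 + 542 = 3893
Selection 3: 3893 + 542 = 4435 → 4435 − 4045 = 390
Selection 4: 390 + 542 = 932
Selection 5: 932 + 542 = 1474
Selection 6: 1474 + 542 = 2016
Selection 7: 2016 + 542 = 2558
Selection 8: 2558 + 542 = 3100
Selection 9: 3100 + 542 = 3642

3351, 3893, 390, 932, 1474, 2016, 2558, 3100, 3642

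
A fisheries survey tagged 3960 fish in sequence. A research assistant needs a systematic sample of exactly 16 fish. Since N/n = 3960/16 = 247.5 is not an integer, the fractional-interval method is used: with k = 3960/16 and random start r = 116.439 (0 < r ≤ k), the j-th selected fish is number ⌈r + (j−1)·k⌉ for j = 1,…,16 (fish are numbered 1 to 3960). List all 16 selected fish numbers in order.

117, 364, 612, 859, 1107, 1354, 1602, 1849, 2097, 2344, 2592, 2839, 3087, 3334, 3582, 3829

j=1: r + 0k = 116.439 → ⌈·⌉ = 117
j=2: r + 1k = 363.939 → ⌈·⌉ = 364
j=3: r + 2k = 611.439 → ⌈·⌉ = 612
j=4: r + 3k = 858.939 → ⌈·⌉ = 859
j=5: r + 4k = 1106.439 → ⌈·⌉ = 1107
j=6: r + 5k = 1353.939 → ⌈·⌉ = 1354
j=7: r + 6k = 1601.439 → ⌈·⌉ = 1602
j=8: r + 7k = 1848.939 → ⌈·⌉ = 1849
j=9: r + 8k = 2096.439 → ⌈·⌉ = 2097
j=10: r + 9k = 2343.939 → ⌈·⌉ = 2344
j=11: r + 10k = 2591.439 → ⌈·⌉ = 2592
j=12: r + 11k = 2838.939 → ⌈·⌉ = 2839
j=13: r + 12k = 3086.439 → ⌈·⌉ = 3087
j=14: r + 13k = 3333.939 → ⌈·⌉ = 3334
j=15: r + 14k = 3581.439 → ⌈·⌉ = 3582
j=16: r + 15k = 3828.939 → ⌈·⌉ = 3829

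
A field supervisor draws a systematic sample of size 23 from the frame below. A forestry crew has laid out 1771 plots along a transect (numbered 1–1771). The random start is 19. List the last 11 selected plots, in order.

k = N/n = 1771/23 = 77
13th selection = 19 + 12×77 = 943
14th: 943 + 77 = 1020
15th: 1020 + 77 = 1097
16th: 1097 + 77 = 1174
17th: 1174 + 77 = 1251
18th: 1251 + 77 = 1328
19th: 1328 + 77 = 1405
20th: 1405 + 77 = 1482
21st: 1482 + 77 = 1559
22nd: 1559 + 77 = 1636
23rd: 1636 + 77 = 1713

943, 1020, 1097, 1174, 1251, 1328, 1405, 1482, 1559, 1636, 1713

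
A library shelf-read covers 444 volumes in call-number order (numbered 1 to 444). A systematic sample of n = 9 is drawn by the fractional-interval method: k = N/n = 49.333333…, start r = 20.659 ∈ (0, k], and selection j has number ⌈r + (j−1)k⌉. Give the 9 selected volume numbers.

21, 70, 120, 169, 218, 268, 317, 366, 416

j=1: r + 0k = 20.659 → ⌈·⌉ = 21
j=2: r + 1k = 69.992333… → ⌈·⌉ = 70
j=3: r + 2k = 119.325666… → ⌈·⌉ = 120
j=4: r + 3k = 168.659 → ⌈·⌉ = 169
j=5: r + 4k = 217.992333… → ⌈·⌉ = 218
j=6: r + 5k = 267.325666… → ⌈·⌉ = 268
j=7: r + 6k = 316.659 → ⌈·⌉ = 317
j=8: r + 7k = 365.992333… → ⌈·⌉ = 366
j=9: r + 8k = 415.325666… → ⌈·⌉ = 416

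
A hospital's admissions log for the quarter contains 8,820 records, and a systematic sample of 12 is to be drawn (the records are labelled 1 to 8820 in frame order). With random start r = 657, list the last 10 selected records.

2127, 2862, 3597, 4332, 5067, 5802, 6537, 7272, 8007, 8742

k = N/n = 8820/12 = 735
3rd selection = 657 + 2×735 = 2127
4th: 2127 + 735 = 2862
5th: 2862 + 735 = 3597
6th: 3597 + 735 = 4332
7th: 4332 + 735 = 5067
8th: 5067 + 735 = 5802
9th: 5802 + 735 = 6537
10th: 6537 + 735 = 7272
11th: 7272 + 735 = 8007
12th: 8007 + 735 = 8742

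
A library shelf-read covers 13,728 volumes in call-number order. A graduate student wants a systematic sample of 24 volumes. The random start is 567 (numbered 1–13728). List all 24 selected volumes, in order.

k = N/n = 13728/24 = 572
volume 1: 567
volume 2: 567 + 572 = 1139
volume 3: 1139 + 572 = 1711
volume 4: 1711 + 572 = 2283
volume 5: 2283 + 572 = 2855
volume 6: 2855 + 572 = 3427
volume 7: 3427 + 572 = 3999
volume 8: 3999 + 572 = 4571
volume 9: 4571 + 572 = 5143
volume 10: 5143 + 572 = 5715
volume 11: 5715 + 572 = 6287
volume 12: 6287 + 572 = 6859
volume 13: 6859 + 572 = 7431
volume 14: 7431 + 572 = 8003
volume 15: 8003 + 572 = 8575
volume 16: 8575 + 572 = 9147
volume 17: 9147 + 572 = 9719
volume 18: 9719 + 572 = 10291
volume 19: 10291 + 572 = 10863
volume 20: 10863 + 572 = 11435
volume 21: 11435 + 572 = 12007
volume 22: 12007 + 572 = 12579
volume 23: 12579 + 572 = 13151
volume 24: 13151 + 572 = 13723

567, 1139, 1711, 2283, 2855, 3427, 3999, 4571, 5143, 5715, 6287, 6859, 7431, 8003, 8575, 9147, 9719, 10291, 10863, 11435, 12007, 12579, 13151, 13723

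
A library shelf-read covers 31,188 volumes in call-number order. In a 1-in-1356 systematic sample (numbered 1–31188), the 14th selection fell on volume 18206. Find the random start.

k = 1356
r = 18206 − (14−1)×1356 = 18206 − 17628 = 578

578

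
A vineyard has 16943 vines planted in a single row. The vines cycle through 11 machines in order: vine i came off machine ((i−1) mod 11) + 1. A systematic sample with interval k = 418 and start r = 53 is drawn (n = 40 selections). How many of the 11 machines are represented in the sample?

Consecutive selections differ by k = 418, so their machine numbers differ by 418 mod 11 = 0.
gcd(418, 11) = 11, so the sample visits 11/11 = 1 distinct residues mod 11.
Start 53 is machine 9; the machines hit are 9.

1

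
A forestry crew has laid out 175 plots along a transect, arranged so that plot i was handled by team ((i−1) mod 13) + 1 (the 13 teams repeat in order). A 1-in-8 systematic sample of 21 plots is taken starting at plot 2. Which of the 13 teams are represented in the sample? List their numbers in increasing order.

1, 2, 3, 4, 5, 6, 7, 8, 9, 10, 11, 12, 13

Consecutive selections differ by k = 8, so their team numbers differ by 8 mod 13 = 8.
gcd(8, 13) = 1, so the sample visits 13/1 = 13 distinct residues mod 13.
Start 2 is team 2; the teams hit are 1, 2, 3, 4, 5, 6, 7, 8, 9, 10, 11, 12, 13.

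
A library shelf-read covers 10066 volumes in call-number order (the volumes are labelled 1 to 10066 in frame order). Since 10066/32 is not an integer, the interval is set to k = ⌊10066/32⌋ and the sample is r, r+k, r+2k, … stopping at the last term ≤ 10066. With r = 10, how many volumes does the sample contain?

33

k = ⌊10066/32⌋ = 314
Achieved size = ⌊(10066 − 10)/314⌋ + 1 = ⌊10056/314⌋ + 1 = 32 + 1 = 33
(last selection: 10 + 32×314 = 10058 ≤ 10066; next would be 10372 > 10066)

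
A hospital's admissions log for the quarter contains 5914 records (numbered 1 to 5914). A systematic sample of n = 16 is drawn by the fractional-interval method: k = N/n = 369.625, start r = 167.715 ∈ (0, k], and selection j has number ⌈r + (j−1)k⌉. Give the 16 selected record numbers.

168, 538, 907, 1277, 1647, 2016, 2386, 2756, 3125, 3495, 3864, 4234, 4604, 4973, 5343, 5713

j=1: r + 0k = 167.715 → ⌈·⌉ = 168
j=2: r + 1k = 537.34 → ⌈·⌉ = 538
j=3: r + 2k = 906.965 → ⌈·⌉ = 907
j=4: r + 3k = 1276.59 → ⌈·⌉ = 1277
j=5: r + 4k = 1646.215 → ⌈·⌉ = 1647
j=6: r + 5k = 2015.84 → ⌈·⌉ = 2016
j=7: r + 6k = 2385.465 → ⌈·⌉ = 2386
j=8: r + 7k = 2755.09 → ⌈·⌉ = 2756
j=9: r + 8k = 3124.715 → ⌈·⌉ = 3125
j=10: r + 9k = 3494.34 → ⌈·⌉ = 3495
j=11: r + 10k = 3863.965 → ⌈·⌉ = 3864
j=12: r + 11k = 4233.59 → ⌈·⌉ = 4234
j=13: r + 12k = 4603.215 → ⌈·⌉ = 4604
j=14: r + 13k = 4972.84 → ⌈·⌉ = 4973
j=15: r + 14k = 5342.465 → ⌈·⌉ = 5343
j=16: r + 15k = 5712.09 → ⌈·⌉ = 5713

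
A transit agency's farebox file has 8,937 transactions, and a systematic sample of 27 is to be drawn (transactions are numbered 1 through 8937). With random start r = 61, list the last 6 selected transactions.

k = N/n = 8937/27 = 331
22nd selection = 61 + 21×331 = 7012
23rd: 7012 + 331 = 7343
24th: 7343 + 331 = 7674
25th: 7674 + 331 = 8005
26th: 8005 + 331 = 8336
27th: 8336 + 331 = 8667

7012, 7343, 7674, 8005, 8336, 8667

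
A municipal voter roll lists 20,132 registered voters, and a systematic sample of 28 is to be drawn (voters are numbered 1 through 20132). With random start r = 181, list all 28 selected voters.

181, 900, 1619, 2338, 3057, 3776, 4495, 5214, 5933, 6652, 7371, 8090, 8809, 9528, 10247, 10966, 11685, 12404, 13123, 13842, 14561, 15280, 15999, 16718, 17437, 18156, 18875, 19594

k = N/n = 20132/28 = 719
voter 1: 181
voter 2: 181 + 719 = 900
voter 3: 900 + 719 = 1619
voter 4: 1619 + 719 = 2338
voter 5: 2338 + 719 = 3057
voter 6: 3057 + 719 = 3776
voter 7: 3776 + 719 = 4495
voter 8: 4495 + 719 = 5214
voter 9: 5214 + 719 = 5933
voter 10: 5933 + 719 = 6652
voter 11: 6652 + 719 = 7371
voter 12: 7371 + 719 = 8090
voter 13: 8090 + 719 = 8809
voter 14: 8809 + 719 = 9528
voter 15: 9528 + 719 = 10247
voter 16: 10247 + 719 = 10966
voter 17: 10966 + 719 = 11685
voter 18: 11685 + 719 = 12404
voter 19: 12404 + 719 = 13123
voter 20: 13123 + 719 = 13842
voter 21: 13842 + 719 = 14561
voter 22: 14561 + 719 = 15280
voter 23: 15280 + 719 = 15999
voter 24: 15999 + 719 = 16718
voter 25: 16718 + 719 = 17437
voter 26: 17437 + 719 = 18156
voter 27: 18156 + 719 = 18875
voter 28: 18875 + 719 = 19594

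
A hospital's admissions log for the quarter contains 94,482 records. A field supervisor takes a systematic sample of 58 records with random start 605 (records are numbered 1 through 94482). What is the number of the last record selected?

93458

k = 94482/58 = 1629
58th selection = r + (58−1)·k = 605 + 57×1629 = 605 + 92853 = 93458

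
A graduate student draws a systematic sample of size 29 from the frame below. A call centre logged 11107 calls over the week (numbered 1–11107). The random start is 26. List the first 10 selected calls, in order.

26, 409, 792, 1175, 1558, 1941, 2324, 2707, 3090, 3473

k = N/n = 11107/29 = 383
call 1: 26
call 2: 26 + 383 = 409
call 3: 409 + 383 = 792
call 4: 792 + 383 = 1175
call 5: 1175 + 383 = 1558
call 6: 1558 + 383 = 1941
call 7: 1941 + 383 = 2324
call 8: 2324 + 383 = 2707
call 9: 2707 + 383 = 3090
call 10: 3090 + 383 = 3473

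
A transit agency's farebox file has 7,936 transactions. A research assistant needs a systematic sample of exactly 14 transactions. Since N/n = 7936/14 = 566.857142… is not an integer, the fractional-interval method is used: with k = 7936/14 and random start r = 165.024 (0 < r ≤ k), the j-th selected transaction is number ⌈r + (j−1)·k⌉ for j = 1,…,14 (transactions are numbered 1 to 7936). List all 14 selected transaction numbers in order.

j=1: r + 0k = 165.024 → ⌈·⌉ = 166
j=2: r + 1k = 731.881142… → ⌈·⌉ = 732
j=3: r + 2k = 1298.738285… → ⌈·⌉ = 1299
j=4: r + 3k = 1865.595428… → ⌈·⌉ = 1866
j=5: r + 4k = 2432.452571… → ⌈·⌉ = 2433
j=6: r + 5k = 2999.309714… → ⌈·⌉ = 3000
j=7: r + 6k = 3566.166857… → ⌈·⌉ = 3567
j=8: r + 7k = 4133.024 → ⌈·⌉ = 4134
j=9: r + 8k = 4699.881142… → ⌈·⌉ = 4700
j=10: r + 9k = 5266.738285… → ⌈·⌉ = 5267
j=11: r + 10k = 5833.595428… → ⌈·⌉ = 5834
j=12: r + 11k = 6400.452571… → ⌈·⌉ = 6401
j=13: r + 12k = 6967.309714… → ⌈·⌉ = 6968
j=14: r + 13k = 7534.166857… → ⌈·⌉ = 7535

166, 732, 1299, 1866, 2433, 3000, 3567, 4134, 4700, 5267, 5834, 6401, 6968, 7535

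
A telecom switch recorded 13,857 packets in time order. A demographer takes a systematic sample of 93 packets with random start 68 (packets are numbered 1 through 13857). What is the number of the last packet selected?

k = 13857/93 = 149
93rd selection = r + (93−1)·k = 68 + 92×149 = 68 + 13708 = 13776

13776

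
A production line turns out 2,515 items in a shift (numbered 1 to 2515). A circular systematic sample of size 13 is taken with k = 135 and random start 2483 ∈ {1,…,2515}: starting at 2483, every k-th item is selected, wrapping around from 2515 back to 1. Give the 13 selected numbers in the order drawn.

2483, 103, 238, 373, 508, 643, 778, 913, 1048, 1183, 1318, 1453, 1588

Selection 1: 2483
Selection 2: 2483 + 135 = 2618 → 2618 − 2515 = 103
Selection 3: 103 + 135 = 238
Selection 4: 238 + 135 = 373
Selection 5: 373 + 135 = 508
Selection 6: 508 + 135 = 643
Selection 7: 643 + 135 = 778
Selection 8: 778 + 135 = 913
Selection 9: 913 + 135 = 1048
Selection 10: 1048 + 135 = 1183
Selection 11: 1183 + 135 = 1318
Selection 12: 1318 + 135 = 1453
Selection 13: 1453 + 135 = 1588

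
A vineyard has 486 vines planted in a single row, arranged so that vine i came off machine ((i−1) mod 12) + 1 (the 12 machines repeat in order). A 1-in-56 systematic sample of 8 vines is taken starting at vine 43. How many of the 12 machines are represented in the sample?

Consecutive selections differ by k = 56, so their machine numbers differ by 56 mod 12 = 8.
gcd(56, 12) = 4, so the sample visits 12/4 = 3 distinct residues mod 12.
Start 43 is machine 7; the machines hit are 3, 7, 11.

3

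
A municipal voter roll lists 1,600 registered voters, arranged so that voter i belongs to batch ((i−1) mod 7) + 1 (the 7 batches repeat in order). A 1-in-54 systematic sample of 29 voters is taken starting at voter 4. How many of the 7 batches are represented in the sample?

7

Consecutive selections differ by k = 54, so their batch numbers differ by 54 mod 7 = 5.
gcd(54, 7) = 1, so the sample visits 7/1 = 7 distinct residues mod 7.
Start 4 is batch 4; the batches hit are 1, 2, 3, 4, 5, 6, 7.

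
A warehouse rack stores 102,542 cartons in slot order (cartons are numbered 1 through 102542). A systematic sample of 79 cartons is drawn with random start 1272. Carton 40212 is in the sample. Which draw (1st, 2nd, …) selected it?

31

k = 102542/79 = 1298
position = (40212 − 1272)/1298 + 1 = 38940/1298 + 1 = 30 + 1 = 31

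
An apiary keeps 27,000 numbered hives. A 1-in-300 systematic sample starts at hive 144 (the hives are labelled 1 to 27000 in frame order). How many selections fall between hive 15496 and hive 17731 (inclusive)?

7

k = 300
First selection ≥ 15496: 144 + ⌈(15496−144)/300⌉·300 = 144 + 52×300 = 15744
Last selection ≤ 17731: 144 + ⌊(17731−144)/300⌋·300 = 144 + 58×300 = 17544
Count = 58 − 52 + 1 = 7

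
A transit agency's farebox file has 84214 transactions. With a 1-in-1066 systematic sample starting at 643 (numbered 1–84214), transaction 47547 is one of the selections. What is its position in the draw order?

k = 1066
position = (47547 − 643)/1066 + 1 = 46904/1066 + 1 = 44 + 1 = 45

45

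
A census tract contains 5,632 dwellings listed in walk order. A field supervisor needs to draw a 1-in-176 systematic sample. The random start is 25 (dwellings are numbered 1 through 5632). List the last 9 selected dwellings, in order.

4073, 4249, 4425, 4601, 4777, 4953, 5129, 5305, 5481

24th selection = 25 + 23×176 = 4073
25th: 4073 + 176 = 4249
26th: 4249 + 176 = 4425
27th: 4425 + 176 = 4601
28th: 4601 + 176 = 4777
29th: 4777 + 176 = 4953
30th: 4953 + 176 = 5129
31st: 5129 + 176 = 5305
32nd: 5305 + 176 = 5481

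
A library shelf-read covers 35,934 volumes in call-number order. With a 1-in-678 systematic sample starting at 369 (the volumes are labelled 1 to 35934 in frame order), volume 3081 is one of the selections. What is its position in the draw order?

5

k = 678
position = (3081 − 369)/678 + 1 = 2712/678 + 1 = 4 + 1 = 5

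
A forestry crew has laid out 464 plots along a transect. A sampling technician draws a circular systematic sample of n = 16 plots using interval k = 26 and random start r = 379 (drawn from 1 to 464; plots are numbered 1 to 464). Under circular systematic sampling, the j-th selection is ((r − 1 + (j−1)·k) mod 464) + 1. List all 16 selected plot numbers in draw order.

379, 405, 431, 457, 19, 45, 71, 97, 123, 149, 175, 201, 227, 253, 279, 305

Selection 1: 379
Selection 2: 379 + 26 = 405
Selection 3: 405 + 26 = 431
Selection 4: 431 + 26 = 457
Selection 5: 457 + 26 = 483 → 483 − 464 = 19
Selection 6: 19 + 26 = 45
Selection 7: 45 + 26 = 71
Selection 8: 71 + 26 = 97
Selection 9: 97 + 26 = 123
Selection 10: 123 + 26 = 149
Selection 11: 149 + 26 = 175
Selection 12: 175 + 26 = 201
Selection 13: 201 + 26 = 227
Selection 14: 227 + 26 = 253
Selection 15: 253 + 26 = 279
Selection 16: 279 + 26 = 305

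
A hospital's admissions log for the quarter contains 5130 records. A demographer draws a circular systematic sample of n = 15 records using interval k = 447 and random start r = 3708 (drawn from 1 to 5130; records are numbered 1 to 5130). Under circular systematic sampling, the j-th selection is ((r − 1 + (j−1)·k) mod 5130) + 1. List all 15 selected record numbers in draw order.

3708, 4155, 4602, 5049, 366, 813, 1260, 1707, 2154, 2601, 3048, 3495, 3942, 4389, 4836

Selection 1: 3708
Selection 2: 3708 + 447 = 4155
Selection 3: 4155 + 447 = 4602
Selection 4: 4602 + 447 = 5049
Selection 5: 5049 + 447 = 5496 → 5496 − 5130 = 366
Selection 6: 366 + 447 = 813
Selection 7: 813 + 447 = 1260
Selection 8: 1260 + 447 = 1707
Selection 9: 1707 + 447 = 2154
Selection 10: 2154 + 447 = 2601
Selection 11: 2601 + 447 = 3048
Selection 12: 3048 + 447 = 3495
Selection 13: 3495 + 447 = 3942
Selection 14: 3942 + 447 = 4389
Selection 15: 4389 + 447 = 4836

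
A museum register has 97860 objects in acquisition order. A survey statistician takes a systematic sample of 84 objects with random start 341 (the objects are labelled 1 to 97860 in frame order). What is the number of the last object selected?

k = 97860/84 = 1165
84th selection = r + (84−1)·k = 341 + 83×1165 = 341 + 96695 = 97036

97036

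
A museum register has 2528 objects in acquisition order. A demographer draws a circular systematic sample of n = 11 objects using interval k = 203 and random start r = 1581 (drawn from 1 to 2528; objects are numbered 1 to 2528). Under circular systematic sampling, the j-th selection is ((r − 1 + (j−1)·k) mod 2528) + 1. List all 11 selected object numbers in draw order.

1581, 1784, 1987, 2190, 2393, 68, 271, 474, 677, 880, 1083

Selection 1: 1581
Selection 2: 1581 + 203 = 1784
Selection 3: 1784 + 203 = 1987
Selection 4: 1987 + 203 = 2190
Selection 5: 2190 + 203 = 2393
Selection 6: 2393 + 203 = 2596 → 2596 − 2528 = 68
Selection 7: 68 + 203 = 271
Selection 8: 271 + 203 = 474
Selection 9: 474 + 203 = 677
Selection 10: 677 + 203 = 880
Selection 11: 880 + 203 = 1083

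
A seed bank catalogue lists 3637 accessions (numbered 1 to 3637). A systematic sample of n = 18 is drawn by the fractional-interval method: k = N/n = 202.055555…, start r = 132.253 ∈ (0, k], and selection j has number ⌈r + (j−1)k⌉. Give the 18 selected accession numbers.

j=1: r + 0k = 132.253 → ⌈·⌉ = 133
j=2: r + 1k = 334.308555… → ⌈·⌉ = 335
j=3: r + 2k = 536.364111… → ⌈·⌉ = 537
j=4: r + 3k = 738.419666… → ⌈·⌉ = 739
j=5: r + 4k = 940.475222… → ⌈·⌉ = 941
j=6: r + 5k = 1142.530777… → ⌈·⌉ = 1143
j=7: r + 6k = 1344.586333… → ⌈·⌉ = 1345
j=8: r + 7k = 1546.641888… → ⌈·⌉ = 1547
j=9: r + 8k = 1748.697444… → ⌈·⌉ = 1749
j=10: r + 9k = 1950.753 → ⌈·⌉ = 1951
j=11: r + 10k = 2152.808555… → ⌈·⌉ = 2153
j=12: r + 11k = 2354.864111… → ⌈·⌉ = 2355
j=13: r + 12k = 2556.919666… → ⌈·⌉ = 2557
j=14: r + 13k = 2758.975222… → ⌈·⌉ = 2759
j=15: r + 14k = 2961.030777… → ⌈·⌉ = 2962
j=16: r + 15k = 3163.086333… → ⌈·⌉ = 3164
j=17: r + 16k = 3365.141888… → ⌈·⌉ = 3366
j=18: r + 17k = 3567.197444… → ⌈·⌉ = 3568

133, 335, 537, 739, 941, 1143, 1345, 1547, 1749, 1951, 2153, 2355, 2557, 2759, 2962, 3164, 3366, 3568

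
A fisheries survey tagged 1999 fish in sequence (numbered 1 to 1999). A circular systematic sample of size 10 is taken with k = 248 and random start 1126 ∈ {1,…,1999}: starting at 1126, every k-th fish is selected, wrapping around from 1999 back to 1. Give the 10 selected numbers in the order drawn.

Selection 1: 1126
Selection 2: 1126 + 248 = 1374
Selection 3: 1374 + 248 = 1622
Selection 4: 1622 + 248 = 1870
Selection 5: 1870 + 248 = 2118 → 2118 − 1999 = 119
Selection 6: 119 + 248 = 367
Selection 7: 367 + 248 = 615
Selection 8: 615 + 248 = 863
Selection 9: 863 + 248 = 1111
Selection 10: 1111 + 248 = 1359

1126, 1374, 1622, 1870, 119, 367, 615, 863, 1111, 1359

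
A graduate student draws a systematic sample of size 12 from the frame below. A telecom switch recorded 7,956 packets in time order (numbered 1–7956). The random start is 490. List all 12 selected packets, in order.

490, 1153, 1816, 2479, 3142, 3805, 4468, 5131, 5794, 6457, 7120, 7783

k = N/n = 7956/12 = 663
packet 1: 490
packet 2: 490 + 663 = 1153
packet 3: 1153 + 663 = 1816
packet 4: 1816 + 663 = 2479
packet 5: 2479 + 663 = 3142
packet 6: 3142 + 663 = 3805
packet 7: 3805 + 663 = 4468
packet 8: 4468 + 663 = 5131
packet 9: 5131 + 663 = 5794
packet 10: 5794 + 663 = 6457
packet 11: 6457 + 663 = 7120
packet 12: 7120 + 663 = 7783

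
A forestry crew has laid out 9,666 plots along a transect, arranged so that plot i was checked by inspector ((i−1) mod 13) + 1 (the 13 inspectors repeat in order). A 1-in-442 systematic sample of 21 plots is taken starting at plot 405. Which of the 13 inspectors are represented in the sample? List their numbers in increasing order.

Consecutive selections differ by k = 442, so their inspector numbers differ by 442 mod 13 = 0.
gcd(442, 13) = 13, so the sample visits 13/13 = 1 distinct residues mod 13.
Start 405 is inspector 2; the inspectors hit are 2.

2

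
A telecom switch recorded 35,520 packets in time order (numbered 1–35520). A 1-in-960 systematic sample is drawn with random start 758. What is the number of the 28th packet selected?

26678

k = 960
28th selection = r + (28−1)·k = 758 + 27×960 = 758 + 25920 = 26678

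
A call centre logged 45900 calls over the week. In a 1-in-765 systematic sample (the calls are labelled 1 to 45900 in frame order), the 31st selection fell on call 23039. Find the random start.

k = 765
r = 23039 − (31−1)×765 = 23039 − 22950 = 89

89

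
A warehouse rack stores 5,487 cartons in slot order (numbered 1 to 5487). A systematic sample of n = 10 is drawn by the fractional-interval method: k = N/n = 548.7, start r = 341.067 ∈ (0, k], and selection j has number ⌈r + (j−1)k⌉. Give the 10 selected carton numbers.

342, 890, 1439, 1988, 2536, 3085, 3634, 4182, 4731, 5280

j=1: r + 0k = 341.067 → ⌈·⌉ = 342
j=2: r + 1k = 889.767 → ⌈·⌉ = 890
j=3: r + 2k = 1438.467 → ⌈·⌉ = 1439
j=4: r + 3k = 1987.167 → ⌈·⌉ = 1988
j=5: r + 4k = 2535.867 → ⌈·⌉ = 2536
j=6: r + 5k = 3084.567 → ⌈·⌉ = 3085
j=7: r + 6k = 3633.267 → ⌈·⌉ = 3634
j=8: r + 7k = 4181.967 → ⌈·⌉ = 4182
j=9: r + 8k = 4730.667 → ⌈·⌉ = 4731
j=10: r + 9k = 5279.367 → ⌈·⌉ = 5280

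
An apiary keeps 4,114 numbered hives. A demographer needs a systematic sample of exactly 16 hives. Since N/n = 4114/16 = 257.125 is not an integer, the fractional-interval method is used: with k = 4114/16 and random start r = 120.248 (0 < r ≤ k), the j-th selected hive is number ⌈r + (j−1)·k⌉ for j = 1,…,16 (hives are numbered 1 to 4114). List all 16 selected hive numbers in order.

j=1: r + 0k = 120.248 → ⌈·⌉ = 121
j=2: r + 1k = 377.373 → ⌈·⌉ = 378
j=3: r + 2k = 634.498 → ⌈·⌉ = 635
j=4: r + 3k = 891.623 → ⌈·⌉ = 892
j=5: r + 4k = 1148.748 → ⌈·⌉ = 1149
j=6: r + 5k = 1405.873 → ⌈·⌉ = 1406
j=7: r + 6k = 1662.998 → ⌈·⌉ = 1663
j=8: r + 7k = 1920.123 → ⌈·⌉ = 1921
j=9: r + 8k = 2177.248 → ⌈·⌉ = 2178
j=10: r + 9k = 2434.373 → ⌈·⌉ = 2435
j=11: r + 10k = 2691.498 → ⌈·⌉ = 2692
j=12: r + 11k = 2948.623 → ⌈·⌉ = 2949
j=13: r + 12k = 3205.748 → ⌈·⌉ = 3206
j=14: r + 13k = 3462.873 → ⌈·⌉ = 3463
j=15: r + 14k = 3719.998 → ⌈·⌉ = 3720
j=16: r + 15k = 3977.123 → ⌈·⌉ = 3978

121, 378, 635, 892, 1149, 1406, 1663, 1921, 2178, 2435, 2692, 2949, 3206, 3463, 3720, 3978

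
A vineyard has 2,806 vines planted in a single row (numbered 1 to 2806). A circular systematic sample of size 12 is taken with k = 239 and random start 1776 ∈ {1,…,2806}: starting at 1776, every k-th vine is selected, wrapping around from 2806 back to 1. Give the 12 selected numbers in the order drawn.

Selection 1: 1776
Selection 2: 1776 + 239 = 2015
Selection 3: 2015 + 239 = 2254
Selection 4: 2254 + 239 = 2493
Selection 5: 2493 + 239 = 2732
Selection 6: 2732 + 239 = 2971 → 2971 − 2806 = 165
Selection 7: 165 + 239 = 404
Selection 8: 404 + 239 = 643
Selection 9: 643 + 239 = 882
Selection 10: 882 + 239 = 1121
Selection 11: 1121 + 239 = 1360
Selection 12: 1360 + 239 = 1599

1776, 2015, 2254, 2493, 2732, 165, 404, 643, 882, 1121, 1360, 1599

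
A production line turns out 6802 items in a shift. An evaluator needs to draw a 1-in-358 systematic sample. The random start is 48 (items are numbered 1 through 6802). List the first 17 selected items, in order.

item 1: 48
item 2: 48 + 358 = 406
item 3: 406 + 358 = 764
item 4: 764 + 358 = 1122
item 5: 1122 + 358 = 1480
item 6: 1480 + 358 = 1838
item 7: 1838 + 358 = 2196
item 8: 2196 + 358 = 2554
item 9: 2554 + 358 = 2912
item 10: 2912 + 358 = 3270
item 11: 3270 + 358 = 3628
item 12: 3628 + 358 = 3986
item 13: 3986 + 358 = 4344
item 14: 4344 + 358 = 4702
item 15: 4702 + 358 = 5060
item 16: 5060 + 358 = 5418
item 17: 5418 + 358 = 5776

48, 406, 764, 1122, 1480, 1838, 2196, 2554, 2912, 3270, 3628, 3986, 4344, 4702, 5060, 5418, 5776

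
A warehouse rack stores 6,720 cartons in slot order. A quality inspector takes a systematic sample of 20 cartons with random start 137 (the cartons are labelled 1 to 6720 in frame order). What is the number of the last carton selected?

k = 6720/20 = 336
20th selection = r + (20−1)·k = 137 + 19×336 = 137 + 6384 = 6521

6521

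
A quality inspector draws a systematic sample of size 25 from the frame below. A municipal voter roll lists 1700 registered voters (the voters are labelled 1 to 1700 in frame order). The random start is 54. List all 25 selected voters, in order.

54, 122, 190, 258, 326, 394, 462, 530, 598, 666, 734, 802, 870, 938, 1006, 1074, 1142, 1210, 1278, 1346, 1414, 1482, 1550, 1618, 1686

k = N/n = 1700/25 = 68
voter 1: 54
voter 2: 54 + 68 = 122
voter 3: 122 + 68 = 190
voter 4: 190 + 68 = 258
voter 5: 258 + 68 = 326
voter 6: 326 + 68 = 394
voter 7: 394 + 68 = 462
voter 8: 462 + 68 = 530
voter 9: 530 + 68 = 598
voter 10: 598 + 68 = 666
voter 11: 666 + 68 = 734
voter 12: 734 + 68 = 802
voter 13: 802 + 68 = 870
voter 14: 870 + 68 = 938
voter 15: 938 + 68 = 1006
voter 16: 1006 + 68 = 1074
voter 17: 1074 + 68 = 1142
voter 18: 1142 + 68 = 1210
voter 19: 1210 + 68 = 1278
voter 20: 1278 + 68 = 1346
voter 21: 1346 + 68 = 1414
voter 22: 1414 + 68 = 1482
voter 23: 1482 + 68 = 1550
voter 24: 1550 + 68 = 1618
voter 25: 1618 + 68 = 1686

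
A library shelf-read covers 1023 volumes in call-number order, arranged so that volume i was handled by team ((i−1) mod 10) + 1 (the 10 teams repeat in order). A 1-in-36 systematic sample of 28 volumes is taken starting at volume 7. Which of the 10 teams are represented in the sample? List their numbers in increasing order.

Consecutive selections differ by k = 36, so their team numbers differ by 36 mod 10 = 6.
gcd(36, 10) = 2, so the sample visits 10/2 = 5 distinct residues mod 10.
Start 7 is team 7; the teams hit are 1, 3, 5, 7, 9.

1, 3, 5, 7, 9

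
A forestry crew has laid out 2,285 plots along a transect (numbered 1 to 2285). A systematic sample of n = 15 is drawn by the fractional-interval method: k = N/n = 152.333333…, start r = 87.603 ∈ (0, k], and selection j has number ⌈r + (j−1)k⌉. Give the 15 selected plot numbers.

j=1: r + 0k = 87.603 → ⌈·⌉ = 88
j=2: r + 1k = 239.936333… → ⌈·⌉ = 240
j=3: r + 2k = 392.269666… → ⌈·⌉ = 393
j=4: r + 3k = 544.603 → ⌈·⌉ = 545
j=5: r + 4k = 696.936333… → ⌈·⌉ = 697
j=6: r + 5k = 849.269666… → ⌈·⌉ = 850
j=7: r + 6k = 1001.603 → ⌈·⌉ = 1002
j=8: r + 7k = 1153.936333… → ⌈·⌉ = 1154
j=9: r + 8k = 1306.269666… → ⌈·⌉ = 1307
j=10: r + 9k = 1458.603 → ⌈·⌉ = 1459
j=11: r + 10k = 1610.936333… → ⌈·⌉ = 1611
j=12: r + 11k = 1763.269666… → ⌈·⌉ = 1764
j=13: r + 12k = 1915.603 → ⌈·⌉ = 1916
j=14: r + 13k = 2067.936333… → ⌈·⌉ = 2068
j=15: r + 14k = 2220.269666… → ⌈·⌉ = 2221

88, 240, 393, 545, 697, 850, 1002, 1154, 1307, 1459, 1611, 1764, 1916, 2068, 2221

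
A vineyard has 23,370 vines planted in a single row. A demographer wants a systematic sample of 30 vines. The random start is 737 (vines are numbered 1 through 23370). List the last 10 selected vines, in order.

k = N/n = 23370/30 = 779
21st selection = 737 + 20×779 = 16317
22nd: 16317 + 779 = 17096
23rd: 17096 + 779 = 17875
24th: 17875 + 779 = 18654
25th: 18654 + 779 = 19433
26th: 19433 + 779 = 20212
27th: 20212 + 779 = 20991
28th: 20991 + 779 = 21770
29th: 21770 + 779 = 22549
30th: 22549 + 779 = 23328

16317, 17096, 17875, 18654, 19433, 20212, 20991, 21770, 22549, 23328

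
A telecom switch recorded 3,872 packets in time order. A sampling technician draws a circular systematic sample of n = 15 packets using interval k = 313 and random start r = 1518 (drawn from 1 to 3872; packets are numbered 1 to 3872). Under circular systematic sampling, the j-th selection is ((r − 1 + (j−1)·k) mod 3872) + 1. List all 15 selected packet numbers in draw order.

Selection 1: 1518
Selection 2: 1518 + 313 = 1831
Selection 3: 1831 + 313 = 2144
Selection 4: 2144 + 313 = 2457
Selection 5: 2457 + 313 = 2770
Selection 6: 2770 + 313 = 3083
Selection 7: 3083 + 313 = 3396
Selection 8: 3396 + 313 = 3709
Selection 9: 3709 + 313 = 4022 → 4022 − 3872 = 150
Selection 10: 150 + 313 = 463
Selection 11: 463 + 313 = 776
Selection 12: 776 + 313 = 1089
Selection 13: 1089 + 313 = 1402
Selection 14: 1402 + 313 = 1715
Selection 15: 1715 + 313 = 2028

1518, 1831, 2144, 2457, 2770, 3083, 3396, 3709, 150, 463, 776, 1089, 1402, 1715, 2028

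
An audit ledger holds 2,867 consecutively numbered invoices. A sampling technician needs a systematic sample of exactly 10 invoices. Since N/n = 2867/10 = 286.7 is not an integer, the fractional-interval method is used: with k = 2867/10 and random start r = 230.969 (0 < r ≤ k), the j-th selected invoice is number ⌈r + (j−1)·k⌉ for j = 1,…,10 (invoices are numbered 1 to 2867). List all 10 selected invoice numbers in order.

231, 518, 805, 1092, 1378, 1665, 1952, 2238, 2525, 2812

j=1: r + 0k = 230.969 → ⌈·⌉ = 231
j=2: r + 1k = 517.669 → ⌈·⌉ = 518
j=3: r + 2k = 804.369 → ⌈·⌉ = 805
j=4: r + 3k = 1091.069 → ⌈·⌉ = 1092
j=5: r + 4k = 1377.769 → ⌈·⌉ = 1378
j=6: r + 5k = 1664.469 → ⌈·⌉ = 1665
j=7: r + 6k = 1951.169 → ⌈·⌉ = 1952
j=8: r + 7k = 2237.869 → ⌈·⌉ = 2238
j=9: r + 8k = 2524.569 → ⌈·⌉ = 2525
j=10: r + 9k = 2811.269 → ⌈·⌉ = 2812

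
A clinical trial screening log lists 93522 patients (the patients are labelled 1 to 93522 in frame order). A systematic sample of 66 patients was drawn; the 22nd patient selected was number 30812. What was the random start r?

1055

k = 93522/66 = 1417
r = 30812 − (22−1)×1417 = 30812 − 29757 = 1055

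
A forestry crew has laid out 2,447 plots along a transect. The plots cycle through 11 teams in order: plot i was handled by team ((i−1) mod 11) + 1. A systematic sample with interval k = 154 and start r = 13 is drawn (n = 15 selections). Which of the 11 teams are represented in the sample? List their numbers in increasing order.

Consecutive selections differ by k = 154, so their team numbers differ by 154 mod 11 = 0.
gcd(154, 11) = 11, so the sample visits 11/11 = 1 distinct residues mod 11.
Start 13 is team 2; the teams hit are 2.

2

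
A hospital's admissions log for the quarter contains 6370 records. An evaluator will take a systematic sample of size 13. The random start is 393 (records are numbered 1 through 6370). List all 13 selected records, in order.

k = N/n = 6370/13 = 490
record 1: 393
record 2: 393 + 490 = 883
record 3: 883 + 490 = 1373
record 4: 1373 + 490 = 1863
record 5: 1863 + 490 = 2353
record 6: 2353 + 490 = 2843
record 7: 2843 + 490 = 3333
record 8: 3333 + 490 = 3823
record 9: 3823 + 490 = 4313
record 10: 4313 + 490 = 4803
record 11: 4803 + 490 = 5293
record 12: 5293 + 490 = 5783
record 13: 5783 + 490 = 6273

393, 883, 1373, 1863, 2353, 2843, 3333, 3823, 4313, 4803, 5293, 5783, 6273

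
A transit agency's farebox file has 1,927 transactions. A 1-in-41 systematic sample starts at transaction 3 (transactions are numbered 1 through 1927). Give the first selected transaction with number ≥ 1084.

k = 41
Steps past start: ⌈(1084 − 3)/41⌉ = ⌈1081/41⌉ = 27
Selected transaction: 3 + 27×41 = 1110

1110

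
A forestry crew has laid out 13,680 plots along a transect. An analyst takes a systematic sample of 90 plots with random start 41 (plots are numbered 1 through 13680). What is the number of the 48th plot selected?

7185

k = 13680/90 = 152
48th selection = r + (48−1)·k = 41 + 47×152 = 41 + 7144 = 7185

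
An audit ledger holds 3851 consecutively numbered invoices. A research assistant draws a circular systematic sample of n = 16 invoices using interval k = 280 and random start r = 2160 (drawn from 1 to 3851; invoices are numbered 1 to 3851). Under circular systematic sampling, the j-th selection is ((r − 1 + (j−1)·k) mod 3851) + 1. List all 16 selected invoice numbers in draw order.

Selection 1: 2160
Selection 2: 2160 + 280 = 2440
Selection 3: 2440 + 280 = 2720
Selection 4: 2720 + 280 = 3000
Selection 5: 3000 + 280 = 3280
Selection 6: 3280 + 280 = 3560
Selection 7: 3560 + 280 = 3840
Selection 8: 3840 + 280 = 4120 → 4120 − 3851 = 269
Selection 9: 269 + 280 = 549
Selection 10: 549 + 280 = 829
Selection 11: 829 + 280 = 1109
Selection 12: 1109 + 280 = 1389
Selection 13: 1389 + 280 = 1669
Selection 14: 1669 + 280 = 1949
Selection 15: 1949 + 280 = 2229
Selection 16: 2229 + 280 = 2509

2160, 2440, 2720, 3000, 3280, 3560, 3840, 269, 549, 829, 1109, 1389, 1669, 1949, 2229, 2509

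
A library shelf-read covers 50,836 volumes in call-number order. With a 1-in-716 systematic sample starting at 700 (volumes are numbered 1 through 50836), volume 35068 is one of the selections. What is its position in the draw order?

49

k = 716
position = (35068 − 700)/716 + 1 = 34368/716 + 1 = 48 + 1 = 49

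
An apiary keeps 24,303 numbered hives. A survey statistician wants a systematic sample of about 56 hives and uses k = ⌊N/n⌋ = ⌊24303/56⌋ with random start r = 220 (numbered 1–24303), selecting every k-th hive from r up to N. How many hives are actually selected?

k = ⌊24303/56⌋ = 433
Achieved size = ⌊(24303 − 220)/433⌋ + 1 = ⌊24083/433⌋ + 1 = 55 + 1 = 56
(last selection: 220 + 55×433 = 24035 ≤ 24303; next would be 24468 > 24303)

56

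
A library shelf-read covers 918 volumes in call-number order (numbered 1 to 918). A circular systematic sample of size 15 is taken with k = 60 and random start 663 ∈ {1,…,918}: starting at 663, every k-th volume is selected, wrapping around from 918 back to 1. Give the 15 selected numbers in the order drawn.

663, 723, 783, 843, 903, 45, 105, 165, 225, 285, 345, 405, 465, 525, 585

Selection 1: 663
Selection 2: 663 + 60 = 723
Selection 3: 723 + 60 = 783
Selection 4: 783 + 60 = 843
Selection 5: 843 + 60 = 903
Selection 6: 903 + 60 = 963 → 963 − 918 = 45
Selection 7: 45 + 60 = 105
Selection 8: 105 + 60 = 165
Selection 9: 165 + 60 = 225
Selection 10: 225 + 60 = 285
Selection 11: 285 + 60 = 345
Selection 12: 345 + 60 = 405
Selection 13: 405 + 60 = 465
Selection 14: 465 + 60 = 525
Selection 15: 525 + 60 = 585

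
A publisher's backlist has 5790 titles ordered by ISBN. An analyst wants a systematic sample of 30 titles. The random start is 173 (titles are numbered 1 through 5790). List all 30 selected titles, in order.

k = N/n = 5790/30 = 193
title 1: 173
title 2: 173 + 193 = 366
title 3: 366 + 193 = 559
title 4: 559 + 193 = 752
title 5: 752 + 193 = 945
title 6: 945 + 193 = 1138
title 7: 1138 + 193 = 1331
title 8: 1331 + 193 = 1524
title 9: 1524 + 193 = 1717
title 10: 1717 + 193 = 1910
title 11: 1910 + 193 = 2103
title 12: 2103 + 193 = 2296
title 13: 2296 + 193 = 2489
title 14: 2489 + 193 = 2682
title 15: 2682 + 193 = 2875
title 16: 2875 + 193 = 3068
title 17: 3068 + 193 = 3261
title 18: 3261 + 193 = 3454
title 19: 3454 + 193 = 3647
title 20: 3647 + 193 = 3840
title 21: 3840 + 193 = 4033
title 22: 4033 + 193 = 4226
title 23: 4226 + 193 = 4419
title 24: 4419 + 193 = 4612
title 25: 4612 + 193 = 4805
title 26: 4805 + 193 = 4998
title 27: 4998 + 193 = 5191
title 28: 5191 + 193 = 5384
title 29: 5384 + 193 = 5577
title 30: 5577 + 193 = 5770

173, 366, 559, 752, 945, 1138, 1331, 1524, 1717, 1910, 2103, 2296, 2489, 2682, 2875, 3068, 3261, 3454, 3647, 3840, 4033, 4226, 4419, 4612, 4805, 4998, 5191, 5384, 5577, 5770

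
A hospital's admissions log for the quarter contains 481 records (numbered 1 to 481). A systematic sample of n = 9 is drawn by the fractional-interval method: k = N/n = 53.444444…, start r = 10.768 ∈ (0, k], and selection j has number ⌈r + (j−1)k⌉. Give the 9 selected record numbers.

j=1: r + 0k = 10.768 → ⌈·⌉ = 11
j=2: r + 1k = 64.212444… → ⌈·⌉ = 65
j=3: r + 2k = 117.656888… → ⌈·⌉ = 118
j=4: r + 3k = 171.101333… → ⌈·⌉ = 172
j=5: r + 4k = 224.545777… → ⌈·⌉ = 225
j=6: r + 5k = 277.990222… → ⌈·⌉ = 278
j=7: r + 6k = 331.434666… → ⌈·⌉ = 332
j=8: r + 7k = 384.879111… → ⌈·⌉ = 385
j=9: r + 8k = 438.323555… → ⌈·⌉ = 439

11, 65, 118, 172, 225, 278, 332, 385, 439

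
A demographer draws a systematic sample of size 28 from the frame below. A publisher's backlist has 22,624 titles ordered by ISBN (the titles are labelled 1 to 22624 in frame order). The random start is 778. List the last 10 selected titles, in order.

k = N/n = 22624/28 = 808
19th selection = 778 + 18×808 = 15322
20th: 15322 + 808 = 16130
21st: 16130 + 808 = 16938
22nd: 16938 + 808 = 17746
23rd: 17746 + 808 = 18554
24th: 18554 + 808 = 19362
25th: 19362 + 808 = 20170
26th: 20170 + 808 = 20978
27th: 20978 + 808 = 21786
28th: 21786 + 808 = 22594

15322, 16130, 16938, 17746, 18554, 19362, 20170, 20978, 21786, 22594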